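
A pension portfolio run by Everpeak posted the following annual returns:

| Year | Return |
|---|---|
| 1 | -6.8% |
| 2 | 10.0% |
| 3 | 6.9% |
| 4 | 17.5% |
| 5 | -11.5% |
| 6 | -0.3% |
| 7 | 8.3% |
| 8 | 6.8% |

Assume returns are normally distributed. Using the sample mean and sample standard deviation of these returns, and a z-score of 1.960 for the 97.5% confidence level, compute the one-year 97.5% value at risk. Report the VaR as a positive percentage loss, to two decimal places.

14.71

r̄ = (-6.8 + 10 + 6.9 + 17.5 − 11.5 − 0.3 + 8.3 + 6.8) / 8 = 3.8625%
Σ(r − r̄)² = (-6.8 − 3.8625)² + (10 − 3.8625)² + (6.9 − 3.8625)² + … = 628.2188
sample σ = √(628.2188 / 7) = √89.7455 = 9.4734%
VaR = −(r̄ − z·σ) = −(3.8625 − 1.960 × 9.4734) = −(-14.7054) = 14.7054%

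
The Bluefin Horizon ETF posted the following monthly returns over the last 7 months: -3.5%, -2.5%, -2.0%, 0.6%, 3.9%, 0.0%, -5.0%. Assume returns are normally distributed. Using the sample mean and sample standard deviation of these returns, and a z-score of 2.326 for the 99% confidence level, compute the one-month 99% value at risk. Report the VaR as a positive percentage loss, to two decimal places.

r̄ = (-3.5 − 2.5 − 2 + 0.6 + 3.9 + 0 − 5) / 7 = -1.2143%
Σ(r − r̄)² = 52.7486; sample σ = √(52.7486/6) = 2.9650%
VaR = −(r̄ − z·σ) = −(-1.2143 − 2.326 × 2.9650) = −(-8.1109) = 8.1109%

8.11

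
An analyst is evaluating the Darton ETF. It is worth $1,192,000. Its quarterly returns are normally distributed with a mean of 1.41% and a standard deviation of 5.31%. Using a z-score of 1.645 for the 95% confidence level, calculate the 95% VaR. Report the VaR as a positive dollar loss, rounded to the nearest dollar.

$87,313

Return at the 95% tail: μ − z·σ = 1.41% − 1.645 × 5.31% = 1.41 − 8.73495 = -7.32495%
VaR = −(-7.32495%) × $1,192,000 = 7.32495% × $1,192,000 = $87,313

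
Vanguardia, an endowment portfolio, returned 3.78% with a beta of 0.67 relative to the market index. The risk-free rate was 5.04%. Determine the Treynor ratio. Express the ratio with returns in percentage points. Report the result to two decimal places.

-1.88

Treynor = (Rp − Rf) / β = (3.78% − 5.04%) / 0.67 = -1.26 / 0.67 = -1.8806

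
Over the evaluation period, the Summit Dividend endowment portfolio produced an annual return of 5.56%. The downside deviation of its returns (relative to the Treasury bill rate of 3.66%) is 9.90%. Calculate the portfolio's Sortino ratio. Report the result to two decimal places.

0.19

Sortino = (Rp − Rf) / σd = (5.56% − 3.66%) / 9.90% = 1.90% / 9.90% = 0.1919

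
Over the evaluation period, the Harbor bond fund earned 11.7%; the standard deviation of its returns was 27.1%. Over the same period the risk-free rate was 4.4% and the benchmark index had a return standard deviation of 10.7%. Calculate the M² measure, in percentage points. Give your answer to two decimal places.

7.28

Sharpe = (Rp − Rf) / σp = (11.7% − 4.4%) / 27.1% = 0.2694
M² = Rf + Sharpe × σm = 4.4% + 0.2694 × 10.7% = 7.2826%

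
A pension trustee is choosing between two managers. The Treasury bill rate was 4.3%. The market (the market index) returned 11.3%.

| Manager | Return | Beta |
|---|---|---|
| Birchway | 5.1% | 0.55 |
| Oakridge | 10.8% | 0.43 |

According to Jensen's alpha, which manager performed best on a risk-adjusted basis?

Oakridge

Birchway: α = 5.1% − [4.3% + 0.55 × (11.3% − 4.3%)] = -3.050
Oakridge: α = 10.8% − [4.3% + 0.43 × (11.3% − 4.3%)] = 3.490
Highest: Oakridge (3.490).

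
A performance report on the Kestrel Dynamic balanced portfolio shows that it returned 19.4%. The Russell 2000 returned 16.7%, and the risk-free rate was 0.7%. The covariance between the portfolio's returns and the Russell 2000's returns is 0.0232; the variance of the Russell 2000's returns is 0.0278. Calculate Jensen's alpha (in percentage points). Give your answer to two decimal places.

β = Cov / Var = 0.0232 / 0.0278 = 0.8345
E[R] = Rf + β(Rm − Rf) = 0.7% + 0.8345 × (16.7% − 0.7%) = 14.0520%
α = Rp − E[R] = 19.4% − 14.0520% = 5.3480

5.35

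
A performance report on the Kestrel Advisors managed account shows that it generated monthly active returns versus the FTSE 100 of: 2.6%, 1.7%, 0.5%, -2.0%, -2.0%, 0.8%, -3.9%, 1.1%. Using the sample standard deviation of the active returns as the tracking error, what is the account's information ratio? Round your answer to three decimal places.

r̄ = (2.6 + 1.7 + 0.5 − 2 − 2 + 0.8 − 3.9 + 1.1) / 8 = -1.20 / 8 = -0.1500%
Σ(r − r̄)² = (2.6 − (-0.1500))² + (1.7 − (-0.1500))² + (0.5 − (-0.1500))² + … = 34.7800
σ = √[34.7800 / 7] = 2.2290%
IR = r̄ / tracking error = -0.1500 / 2.2290 = -0.0673

-0.067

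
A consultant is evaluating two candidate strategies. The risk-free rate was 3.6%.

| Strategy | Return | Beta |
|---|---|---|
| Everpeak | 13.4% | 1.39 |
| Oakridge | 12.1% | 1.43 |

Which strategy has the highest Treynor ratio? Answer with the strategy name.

Everpeak

Everpeak: Treynor = (13.4% − 3.6%) / 1.39 = 7.050
Oakridge: Treynor = (12.1% − 3.6%) / 1.43 = 5.944
Highest: Everpeak (7.050).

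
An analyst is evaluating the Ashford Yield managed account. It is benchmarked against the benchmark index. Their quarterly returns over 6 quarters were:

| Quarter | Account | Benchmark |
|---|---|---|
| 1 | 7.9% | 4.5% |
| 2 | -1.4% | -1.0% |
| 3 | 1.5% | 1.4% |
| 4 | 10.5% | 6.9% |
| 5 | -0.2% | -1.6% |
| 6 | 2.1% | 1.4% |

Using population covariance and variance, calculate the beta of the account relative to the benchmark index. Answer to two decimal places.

r̄p = 3.4000%,  r̄m = 1.9333%
Cov = Σ(rp − r̄p)(rm − r̄m) / 6 = 12.5533
Var(rm) = Σ(rm − r̄m)² / 6 = 8.8189
β = Cov / Var = 12.5533 / 8.8189 = 1.4235

1.42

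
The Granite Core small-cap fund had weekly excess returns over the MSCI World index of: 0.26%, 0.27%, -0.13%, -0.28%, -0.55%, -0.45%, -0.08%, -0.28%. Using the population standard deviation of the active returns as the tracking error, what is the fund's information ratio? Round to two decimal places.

r̄ = (0.26 + 0.27 − 0.13 − 0.28 − 0.55 − 0.45 − 0.08 − 0.28) / 8 = -0.1550%
Population σ = √[Σ(r − r̄)² / 8] = √[0.6334 / 8] = √0.0792 = 0.2814%
IR = r̄ / tracking error = -0.1550 / 0.2814 = -0.5508

-0.55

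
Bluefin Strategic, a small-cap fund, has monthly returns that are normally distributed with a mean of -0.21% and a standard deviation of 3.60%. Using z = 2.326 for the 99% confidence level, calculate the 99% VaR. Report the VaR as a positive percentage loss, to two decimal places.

VaR (as % loss) = −(μ − z·σ) = −(-0.21% − 2.326 × 3.60%) = −(-8.5836%) = 8.5836%

8.58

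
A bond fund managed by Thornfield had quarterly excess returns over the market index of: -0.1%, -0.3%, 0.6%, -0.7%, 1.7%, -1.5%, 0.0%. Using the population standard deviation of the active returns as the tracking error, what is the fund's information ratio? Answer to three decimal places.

Mean return μ = -0.30 / 7 = -0.0429%
Σ(r − μ)² = (-0.1 − (-0.0429))² + (-0.3 − (-0.0429))² + … = 6.0771
σ = √[6.0771 / 7] = 0.9317%
IR = μ / tracking error = -0.0429 / 0.9317 = -0.0460

-0.046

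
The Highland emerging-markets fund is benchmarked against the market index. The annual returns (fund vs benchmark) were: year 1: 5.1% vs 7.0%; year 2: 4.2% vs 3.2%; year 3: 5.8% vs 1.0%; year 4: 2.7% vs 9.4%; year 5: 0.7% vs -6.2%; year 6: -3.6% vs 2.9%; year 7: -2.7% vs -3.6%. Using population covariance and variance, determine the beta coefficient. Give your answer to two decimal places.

0.28

r̄p = 1.7429%,  r̄m = 1.9571%
Cov = Σ(rp − r̄p)(rm − r̄m) / 7 = 7.3404
Var(rm) = Σ(rm − r̄m)² / 7 = 25.9424
β = Cov / Var = 7.3404 / 25.9424 = 0.2829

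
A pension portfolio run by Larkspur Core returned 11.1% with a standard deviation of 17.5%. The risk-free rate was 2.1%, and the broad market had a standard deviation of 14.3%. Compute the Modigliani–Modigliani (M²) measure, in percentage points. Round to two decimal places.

9.45

Sharpe = (Rp − Rf) / σp = (11.1% − 2.1%) / 17.5% = 0.5143
M² = Rf + Sharpe × σm = 2.1% + 0.5143 × 14.3% = 9.4545%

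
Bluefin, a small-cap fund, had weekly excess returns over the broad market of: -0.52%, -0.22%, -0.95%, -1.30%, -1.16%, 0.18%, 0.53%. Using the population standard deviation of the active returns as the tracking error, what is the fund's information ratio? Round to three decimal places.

r̄ = (-0.52 − 0.22 − 0.95 − 1.3 − 1.16 + 0.18 + 0.53) / 7 = -0.4914%
Population std dev = √[2.8797 / 7] = 0.6414%
IR = r̄ / tracking error = -0.4914 / 0.6414 = -0.7661

-0.766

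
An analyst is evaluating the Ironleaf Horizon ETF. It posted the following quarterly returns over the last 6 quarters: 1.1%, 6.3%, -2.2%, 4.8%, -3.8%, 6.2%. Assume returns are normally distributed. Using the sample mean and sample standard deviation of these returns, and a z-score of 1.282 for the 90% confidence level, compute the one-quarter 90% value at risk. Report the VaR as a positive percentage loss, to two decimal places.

r̄ = (1.1 + 6.3 − 2.2 + 4.8 − 3.8 + 6.2) / 6 = 12.40 / 6 = 2.0667%
Sample σ = √[Σ(r − r̄)² / 5] = √[96.0333 / 5] = √19.2067 = 4.3825%
VaR = −(r̄ − z·σ) = −(2.0667 − 1.282 × 4.3825) = −(-3.5517) = 3.5517%

3.55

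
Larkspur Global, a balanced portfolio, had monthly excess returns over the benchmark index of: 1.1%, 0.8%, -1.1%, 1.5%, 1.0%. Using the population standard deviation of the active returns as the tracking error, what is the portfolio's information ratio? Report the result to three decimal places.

0.726

r̄ = (1.1 + 0.8 − 1.1 + 1.5 + 1) / 5 = 0.6600%
Σ(r − r̄)² = (1.1 − 0.6600)² + (0.8 − 0.6600)² + (-1.1 − 0.6600)² + … = 4.1320
population σ = √(4.1320 / 5) = √0.8264 = 0.9091%
IR = r̄ / tracking error = 0.6600 / 0.9091 = 0.7260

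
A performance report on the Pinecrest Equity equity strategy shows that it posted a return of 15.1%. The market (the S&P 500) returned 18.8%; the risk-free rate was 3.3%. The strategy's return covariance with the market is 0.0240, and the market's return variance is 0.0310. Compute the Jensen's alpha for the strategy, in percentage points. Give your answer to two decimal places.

β = Cov / Var = 0.0240 / 0.0310 = 0.7742
E[R] = Rf + β(Rm − Rf) = 3.3% + 0.7742 × (18.8% − 3.3%) = 15.3001%
α = Rp − E[R] = 15.1% − 15.3001% = -0.2001

-0.20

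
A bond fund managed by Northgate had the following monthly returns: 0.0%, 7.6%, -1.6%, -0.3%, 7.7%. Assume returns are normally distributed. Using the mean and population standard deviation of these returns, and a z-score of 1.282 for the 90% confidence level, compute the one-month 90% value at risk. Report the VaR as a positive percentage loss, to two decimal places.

2.57

μ = (0 + 7.6 − 1.6 − 0.3 + 7.7) / 5 = 13.40 / 5 = 2.6800%
Population std dev = √[83.7880 / 5] = 4.0936%
VaR = −(μ − z·σ) = −(2.6800 − 1.282 × 4.0936) = −(-2.5680) = 2.5680%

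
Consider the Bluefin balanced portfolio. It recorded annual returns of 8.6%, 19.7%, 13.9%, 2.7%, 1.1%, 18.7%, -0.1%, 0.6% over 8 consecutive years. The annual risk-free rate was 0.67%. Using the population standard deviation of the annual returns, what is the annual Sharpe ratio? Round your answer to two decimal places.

μ = (8.6 + 19.7 + 13.9 + 2.7 + 1.1 + 18.7 − 0.1 + 0.6) / 8 = 65.20 / 8 = 8.1500%
Σ(r − μ)² = 482.4400; population σ = √(482.4400/8) = 7.7656%
Sharpe = (μ − rf) / σ = (8.1500 − 0.67) / 7.7656 = 7.4800 / 7.7656 = 0.9632

0.96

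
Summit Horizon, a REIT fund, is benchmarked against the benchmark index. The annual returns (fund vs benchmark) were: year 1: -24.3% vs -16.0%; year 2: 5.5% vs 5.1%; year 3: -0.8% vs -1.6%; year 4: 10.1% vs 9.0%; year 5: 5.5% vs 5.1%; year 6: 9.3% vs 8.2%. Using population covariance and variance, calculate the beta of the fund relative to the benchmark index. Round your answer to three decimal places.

1.366

r̄p = 0.8833%,  r̄m = 1.6333%
Cov = Σ(rp − r̄p)(rm − r̄m) / 6 = 100.7806
Var(rm) = Σ(rm − r̄m)² / 6 = 73.8022
β = Cov / Var = 100.7806 / 73.8022 = 1.3656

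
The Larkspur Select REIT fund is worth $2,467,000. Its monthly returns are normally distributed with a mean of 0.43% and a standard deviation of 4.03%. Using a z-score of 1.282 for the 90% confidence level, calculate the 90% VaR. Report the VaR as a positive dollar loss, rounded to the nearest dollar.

$116,848

Return at the 90% tail: μ − z·σ = 0.43% − 1.282 × 4.03% = 0.43 − 5.16646 = -4.73646%
VaR = −(-4.73646%) × $2,467,000 = 4.73646% × $2,467,000 = $116,848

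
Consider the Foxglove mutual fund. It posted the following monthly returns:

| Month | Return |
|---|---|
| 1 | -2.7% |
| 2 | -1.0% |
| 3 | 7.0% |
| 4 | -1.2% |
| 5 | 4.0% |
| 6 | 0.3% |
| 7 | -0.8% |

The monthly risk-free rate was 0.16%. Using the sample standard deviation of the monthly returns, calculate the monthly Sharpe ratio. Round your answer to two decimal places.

0.19

Mean return r̄ = 5.60 / 7 = 0.8000%
Σ(r − r̄)² = 70.9800; sample σ = √(70.9800/6) = 3.4395%
Sharpe = (r̄ − rf) / σ = (0.8000 − 0.16) / 3.4395 = 0.6400 / 3.4395 = 0.1861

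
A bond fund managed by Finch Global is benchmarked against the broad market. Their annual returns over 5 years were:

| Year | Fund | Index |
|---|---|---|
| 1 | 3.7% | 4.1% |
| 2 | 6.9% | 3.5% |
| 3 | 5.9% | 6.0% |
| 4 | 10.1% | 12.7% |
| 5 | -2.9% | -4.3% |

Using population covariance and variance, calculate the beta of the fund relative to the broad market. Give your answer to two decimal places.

0.75

r̄p = 4.7400%,  r̄m = 4.4000%
Cov = Σ(rp − r̄p)(rm − r̄m) / 5 = 22.2360
Var(rm) = Σ(rm − r̄m)² / 5 = 29.6080
β = Cov / Var = 22.2360 / 29.6080 = 0.7510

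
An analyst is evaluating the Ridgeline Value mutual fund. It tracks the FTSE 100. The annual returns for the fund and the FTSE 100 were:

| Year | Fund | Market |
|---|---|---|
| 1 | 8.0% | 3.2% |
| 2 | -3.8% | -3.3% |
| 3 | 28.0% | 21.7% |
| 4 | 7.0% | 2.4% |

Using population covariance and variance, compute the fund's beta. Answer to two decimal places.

r̄p = 9.8000%,  r̄m = 6.0000%
Cov = Σ(rp − r̄p)(rm − r̄m) / 4 = 106.8350
Var(rm) = Σ(rm − r̄m)² / 4 = 88.4450
β = Cov / Var = 106.8350 / 88.4450 = 1.2079

1.21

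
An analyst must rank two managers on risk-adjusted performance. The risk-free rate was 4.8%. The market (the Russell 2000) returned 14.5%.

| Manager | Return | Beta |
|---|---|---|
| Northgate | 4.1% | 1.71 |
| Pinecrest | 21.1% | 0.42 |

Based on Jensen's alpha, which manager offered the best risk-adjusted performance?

Pinecrest

Northgate: α = 4.1% − [4.8% + 1.71 × (14.5% − 4.8%)] = -17.287
Pinecrest: α = 21.1% − [4.8% + 0.42 × (14.5% − 4.8%)] = 12.226
Highest: Pinecrest (12.226).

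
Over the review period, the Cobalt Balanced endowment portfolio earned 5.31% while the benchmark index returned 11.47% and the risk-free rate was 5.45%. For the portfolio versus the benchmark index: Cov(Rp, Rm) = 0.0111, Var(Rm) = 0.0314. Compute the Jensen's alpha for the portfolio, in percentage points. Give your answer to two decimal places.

-2.27

β = Cov / Var = 0.0111 / 0.0314 = 0.3535
E[R] = Rf + β(Rm − Rf) = 5.45% + 0.3535 × (11.47% − 5.45%) = 7.5781%
α = Rp − E[R] = 5.31% − 7.5781% = -2.2681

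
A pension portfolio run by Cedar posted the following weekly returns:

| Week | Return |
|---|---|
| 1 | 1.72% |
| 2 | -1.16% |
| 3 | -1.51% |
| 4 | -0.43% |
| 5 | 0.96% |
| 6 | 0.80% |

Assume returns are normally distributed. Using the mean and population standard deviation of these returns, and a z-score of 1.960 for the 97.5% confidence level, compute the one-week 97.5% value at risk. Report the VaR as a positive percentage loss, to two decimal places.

Mean return r̄ = 0.380 / 6 = 0.0633%
Population std dev = √[8.3065 / 6] = 1.1766%
VaR = −(r̄ − z·σ) = −(0.0633 − 1.960 × 1.1766) = −(-2.2428) = 2.2428%

2.24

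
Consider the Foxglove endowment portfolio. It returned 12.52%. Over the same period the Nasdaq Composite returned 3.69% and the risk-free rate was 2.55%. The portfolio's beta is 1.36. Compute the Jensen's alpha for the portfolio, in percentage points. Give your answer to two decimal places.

8.42

CAPM expected return = Rf + β(Rm − Rf) = 2.55% + 1.36 × (3.69% − 2.55%) = 2.55 + 1.36 × 1.14 = 4.1004%
Jensen's α = Rp − E[R] = 12.52% − 4.1004% = 8.4196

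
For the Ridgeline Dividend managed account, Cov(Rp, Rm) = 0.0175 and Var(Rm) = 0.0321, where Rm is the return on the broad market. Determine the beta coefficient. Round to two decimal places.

β = Cov(Rp, Rm) / Var(Rm) = 0.0175 / 0.0321 = 0.5452

0.55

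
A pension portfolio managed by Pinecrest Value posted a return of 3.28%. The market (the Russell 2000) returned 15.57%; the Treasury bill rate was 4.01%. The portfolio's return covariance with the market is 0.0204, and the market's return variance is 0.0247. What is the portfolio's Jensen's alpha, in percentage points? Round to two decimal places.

β = Cov / Var = 0.0204 / 0.0247 = 0.8259
E[R] = Rf + β(Rm − Rf) = 4.01% + 0.8259 × (15.57% − 4.01%) = 13.5574%
α = Rp − E[R] = 3.28% − 13.5574% = -10.2774

-10.28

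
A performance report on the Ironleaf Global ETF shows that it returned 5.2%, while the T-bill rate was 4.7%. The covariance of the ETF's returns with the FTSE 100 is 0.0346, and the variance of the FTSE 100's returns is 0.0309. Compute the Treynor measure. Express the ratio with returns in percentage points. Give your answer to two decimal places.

0.45

β = Cov / Var = 0.0346 / 0.0309 = 1.1197
Treynor = (Rp − Rf) / β = (5.2% − 4.7%) / 1.1197 = 0.50 / 1.1197 = 0.4465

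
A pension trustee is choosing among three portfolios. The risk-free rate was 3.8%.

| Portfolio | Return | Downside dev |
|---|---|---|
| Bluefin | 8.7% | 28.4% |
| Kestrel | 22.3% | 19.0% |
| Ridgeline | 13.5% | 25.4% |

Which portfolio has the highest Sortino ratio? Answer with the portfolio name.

Bluefin: Sortino ratio = (8.7% − 3.8%) / 28.4% = 0.173
Kestrel: Sortino ratio = (22.3% − 3.8%) / 19.0% = 0.974
Ridgeline: Sortino ratio = (13.5% − 3.8%) / 25.4% = 0.382
Highest: Kestrel (0.974).

Kestrel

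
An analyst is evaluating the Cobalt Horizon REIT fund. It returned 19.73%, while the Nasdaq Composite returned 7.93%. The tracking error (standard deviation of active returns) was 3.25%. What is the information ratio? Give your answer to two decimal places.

3.63

IR = (Rp − Rb) / TE = (19.73% − 7.93%) / 3.25% = 11.80% / 3.25% = 3.6308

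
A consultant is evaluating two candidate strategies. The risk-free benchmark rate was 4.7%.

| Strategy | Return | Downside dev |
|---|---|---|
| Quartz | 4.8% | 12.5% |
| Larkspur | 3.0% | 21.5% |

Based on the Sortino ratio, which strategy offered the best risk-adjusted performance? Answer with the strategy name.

Quartz

Quartz: Sortino ratio = (4.8% − 4.7%) / 12.5% = 0.008
Larkspur: Sortino ratio = (3.0% − 4.7%) / 21.5% = -0.079
Highest: Quartz (0.008).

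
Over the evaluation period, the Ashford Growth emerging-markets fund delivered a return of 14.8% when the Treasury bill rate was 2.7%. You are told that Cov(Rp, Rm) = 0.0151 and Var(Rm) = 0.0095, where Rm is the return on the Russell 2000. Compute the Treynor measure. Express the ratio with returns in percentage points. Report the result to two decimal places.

7.61

β = Cov / Var = 0.0151 / 0.0095 = 1.5895
Treynor = (Rp − Rf) / β = (14.8% − 2.7%) / 1.5895 = 12.10 / 1.5895 = 7.6125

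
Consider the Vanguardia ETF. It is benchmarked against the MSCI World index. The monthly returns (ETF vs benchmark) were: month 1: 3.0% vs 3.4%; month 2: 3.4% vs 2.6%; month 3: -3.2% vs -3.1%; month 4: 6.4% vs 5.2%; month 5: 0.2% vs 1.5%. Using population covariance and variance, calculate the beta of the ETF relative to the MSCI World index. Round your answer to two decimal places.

1.13

r̄p = 1.9600%,  r̄m = 1.9200%
Cov = Σ(rp − r̄p)(rm − r̄m) / 5 = 8.7448
Var(rm) = Σ(rm − r̄m)² / 5 = 7.7576
β = Cov / Var = 8.7448 / 7.7576 = 1.1273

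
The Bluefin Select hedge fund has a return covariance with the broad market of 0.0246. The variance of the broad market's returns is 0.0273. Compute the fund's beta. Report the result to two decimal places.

β = Cov(Rp, Rm) / Var(Rm) = 0.0246 / 0.0273 = 0.9011

0.90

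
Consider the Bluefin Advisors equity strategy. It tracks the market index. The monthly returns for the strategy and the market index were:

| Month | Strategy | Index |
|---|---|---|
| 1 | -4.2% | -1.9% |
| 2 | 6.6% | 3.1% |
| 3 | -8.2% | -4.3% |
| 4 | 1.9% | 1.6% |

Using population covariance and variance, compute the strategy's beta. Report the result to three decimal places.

1.937

r̄p = -0.9750%,  r̄m = -0.3750%
Cov = Σ(rp − r̄p)(rm − r̄m) / 4 = 16.3194
Var(rm) = Σ(rm − r̄m)² / 4 = 8.4269
β = Cov / Var = 16.3194 / 8.4269 = 1.9366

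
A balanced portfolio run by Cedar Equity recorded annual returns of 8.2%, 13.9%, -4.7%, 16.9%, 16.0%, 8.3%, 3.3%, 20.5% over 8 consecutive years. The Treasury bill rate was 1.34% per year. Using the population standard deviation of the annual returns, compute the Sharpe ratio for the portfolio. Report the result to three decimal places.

r̄ = (8.2 + 13.9 − 4.7 + 16.9 + 16 + 8.3 + 3.3 + 20.5) / 8 = 10.3000%
Σ(r − r̄)² = (8.2 − 10.3000)² + (13.9 − 10.3000)² + … = 475.4600
σ = √[475.4600 / 8] = 7.7092%
Sharpe = (r̄ − rf) / σ = (10.3000 − 1.34) / 7.7092 = 8.9600 / 7.7092 = 1.1622

1.162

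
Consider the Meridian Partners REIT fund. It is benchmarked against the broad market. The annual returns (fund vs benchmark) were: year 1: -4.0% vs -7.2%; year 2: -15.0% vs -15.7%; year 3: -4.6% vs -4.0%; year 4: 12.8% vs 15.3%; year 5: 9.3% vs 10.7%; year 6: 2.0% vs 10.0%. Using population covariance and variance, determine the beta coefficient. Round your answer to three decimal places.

0.797

r̄p = 0.0833%,  r̄m = 1.5167%
Cov = Σ(rp − r̄p)(rm − r̄m) / 6 = 99.5486
Var(rm) = Σ(rm − r̄m)² / 6 = 124.8514
β = Cov / Var = 99.5486 / 124.8514 = 0.7973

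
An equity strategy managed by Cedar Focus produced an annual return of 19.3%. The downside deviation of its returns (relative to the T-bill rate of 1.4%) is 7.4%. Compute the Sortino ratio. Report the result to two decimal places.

2.42

Sortino = (Rp − Rf) / σd = (19.3% − 1.4%) / 7.4% = 17.90% / 7.4% = 2.4189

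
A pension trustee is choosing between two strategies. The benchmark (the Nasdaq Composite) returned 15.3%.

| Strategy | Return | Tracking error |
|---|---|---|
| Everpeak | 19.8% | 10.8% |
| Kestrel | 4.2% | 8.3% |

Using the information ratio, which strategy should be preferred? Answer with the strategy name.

Everpeak: IR = (19.8% − 15.3%) / 10.8% = 0.417
Kestrel: IR = (4.2% − 15.3%) / 8.3% = -1.337
Highest: Everpeak (0.417).

Everpeak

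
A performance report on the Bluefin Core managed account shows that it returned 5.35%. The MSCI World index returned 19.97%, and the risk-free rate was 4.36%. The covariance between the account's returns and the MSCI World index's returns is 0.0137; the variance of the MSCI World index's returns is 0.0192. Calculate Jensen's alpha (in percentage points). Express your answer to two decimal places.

-10.15

β = Cov / Var = 0.0137 / 0.0192 = 0.7135
E[R] = Rf + β(Rm − Rf) = 4.36% + 0.7135 × (19.97% − 4.36%) = 15.4977%
α = Rp − E[R] = 5.35% − 15.4977% = -10.1477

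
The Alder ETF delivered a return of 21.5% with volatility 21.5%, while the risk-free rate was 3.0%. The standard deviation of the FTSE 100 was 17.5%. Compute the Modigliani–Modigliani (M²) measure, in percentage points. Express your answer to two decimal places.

Sharpe = (Rp − Rf) / σp = (21.5% − 3.0%) / 21.5% = 0.8605
M² = Rf + Sharpe × σm = 3.0% + 0.8605 × 17.5% = 18.0588%

18.06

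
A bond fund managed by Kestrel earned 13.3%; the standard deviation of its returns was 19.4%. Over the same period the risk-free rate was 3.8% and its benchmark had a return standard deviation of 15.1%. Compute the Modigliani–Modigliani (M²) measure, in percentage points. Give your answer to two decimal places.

11.19

Sharpe = (Rp − Rf) / σp = (13.3% − 3.8%) / 19.4% = 0.4897
M² = Rf + Sharpe × σm = 3.8% + 0.4897 × 15.1% = 11.1945%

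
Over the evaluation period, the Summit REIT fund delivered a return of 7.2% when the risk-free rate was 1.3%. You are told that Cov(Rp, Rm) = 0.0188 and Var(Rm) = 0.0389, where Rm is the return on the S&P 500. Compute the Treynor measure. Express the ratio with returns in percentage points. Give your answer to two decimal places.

β = Cov / Var = 0.0188 / 0.0389 = 0.4833
Treynor = (Rp − Rf) / β = (7.2% − 1.3%) / 0.4833 = 5.90 / 0.4833 = 12.2077

12.21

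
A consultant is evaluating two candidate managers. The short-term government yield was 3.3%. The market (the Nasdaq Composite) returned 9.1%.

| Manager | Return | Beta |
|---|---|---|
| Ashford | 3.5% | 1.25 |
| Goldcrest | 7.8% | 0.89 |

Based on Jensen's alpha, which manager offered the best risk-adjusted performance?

Goldcrest

Ashford: α = 3.5% − [3.3% + 1.25 × (9.1% − 3.3%)] = -7.050
Goldcrest: α = 7.8% − [3.3% + 0.89 × (9.1% − 3.3%)] = -0.662
Highest: Goldcrest (-0.662).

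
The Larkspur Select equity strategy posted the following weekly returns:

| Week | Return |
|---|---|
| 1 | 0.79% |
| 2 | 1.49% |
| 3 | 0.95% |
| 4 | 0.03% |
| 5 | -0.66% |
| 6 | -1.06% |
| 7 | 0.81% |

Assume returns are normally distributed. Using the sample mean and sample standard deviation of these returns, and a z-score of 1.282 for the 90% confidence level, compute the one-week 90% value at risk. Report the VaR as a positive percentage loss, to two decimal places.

0.85

Mean return r̄ = 2.350 / 7 = 0.3357%
Σ(r − r̄)² = (0.79 − 0.3357)² + (1.49 − 0.3357)² + (0.95 − 0.3357)² + … = 5.1740
sample σ = √(5.1740 / 6) = √0.8623 = 0.9286%
VaR = −(r̄ − z·σ) = −(0.3357 − 1.282 × 0.9286) = −(-0.8548) = 0.8548%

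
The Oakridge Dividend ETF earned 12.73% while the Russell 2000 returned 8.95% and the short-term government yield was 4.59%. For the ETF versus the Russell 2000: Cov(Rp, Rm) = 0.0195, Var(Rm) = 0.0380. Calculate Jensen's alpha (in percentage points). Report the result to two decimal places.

β = Cov / Var = 0.0195 / 0.0380 = 0.5132
E[R] = Rf + β(Rm − Rf) = 4.59% + 0.5132 × (8.95% − 4.59%) = 6.8276%
α = Rp − E[R] = 12.73% − 6.8276% = 5.9024

5.90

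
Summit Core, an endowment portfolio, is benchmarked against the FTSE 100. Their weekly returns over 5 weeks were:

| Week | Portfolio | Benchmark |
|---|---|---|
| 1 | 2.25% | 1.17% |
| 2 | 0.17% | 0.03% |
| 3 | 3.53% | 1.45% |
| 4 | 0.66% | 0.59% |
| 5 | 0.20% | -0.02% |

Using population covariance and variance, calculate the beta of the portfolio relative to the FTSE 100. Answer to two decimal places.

r̄p = 1.3620%,  r̄m = 0.6440%
Cov = Σ(rp − r̄p)(rm − r̄m) / 5 = 0.7512
Var(rm) = Σ(rm − r̄m)² / 5 = 0.3494
β = Cov / Var = 0.7512 / 0.3494 = 2.1500

2.15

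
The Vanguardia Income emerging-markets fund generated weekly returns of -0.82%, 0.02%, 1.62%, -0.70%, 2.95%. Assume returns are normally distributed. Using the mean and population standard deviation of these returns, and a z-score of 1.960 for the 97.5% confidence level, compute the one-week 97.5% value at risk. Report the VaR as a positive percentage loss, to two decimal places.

Mean return r̄ = 3.070 / 5 = 0.6140%
Population std dev = √[10.6047 / 5] = 1.4563%
VaR = −(r̄ − z·σ) = −(0.6140 − 1.960 × 1.4563) = −(-2.2403) = 2.2403%

2.24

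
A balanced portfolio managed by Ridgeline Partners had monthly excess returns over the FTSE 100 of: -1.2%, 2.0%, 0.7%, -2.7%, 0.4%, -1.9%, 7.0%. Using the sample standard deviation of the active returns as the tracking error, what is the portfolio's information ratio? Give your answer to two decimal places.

r̄ = (-1.2 + 2 + 0.7 − 2.7 + 0.4 − 1.9 + 7) / 7 = 4.30 / 7 = 0.6143%
Sample σ = √[Σ(r − r̄)² / 6] = √[63.3486 / 6] = √10.5581 = 3.2493%
IR = r̄ / tracking error = 0.6143 / 3.2493 = 0.1891

0.19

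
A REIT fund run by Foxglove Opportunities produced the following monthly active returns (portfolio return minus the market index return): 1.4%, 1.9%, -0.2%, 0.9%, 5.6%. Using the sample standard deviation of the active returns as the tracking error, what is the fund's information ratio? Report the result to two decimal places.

μ = (1.4 + 1.9 − 0.2 + 0.9 + 5.6) / 5 = 1.9200%
Σ(r − μ)² = 19.3480; sample σ = √(19.3480/4) = 2.1993%
IR = μ / tracking error = 1.9200 / 2.1993 = 0.8730

0.87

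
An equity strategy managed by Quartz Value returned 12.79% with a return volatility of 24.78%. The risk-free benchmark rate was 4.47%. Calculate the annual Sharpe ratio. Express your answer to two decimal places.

0.34

Sharpe = (Rp − Rf) / σp = (12.79% − 4.47%) / 24.78% = 8.32% / 24.78% = 0.3358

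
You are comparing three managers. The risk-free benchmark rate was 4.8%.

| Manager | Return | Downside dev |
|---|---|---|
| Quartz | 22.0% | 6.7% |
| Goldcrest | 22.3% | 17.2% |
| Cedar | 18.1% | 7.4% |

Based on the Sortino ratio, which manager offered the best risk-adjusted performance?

Quartz

Quartz: Sortino ratio = (22.0% − 4.8%) / 6.7% = 2.567
Goldcrest: Sortino ratio = (22.3% − 4.8%) / 17.2% = 1.017
Cedar: Sortino ratio = (18.1% − 4.8%) / 7.4% = 1.797
Highest: Quartz (2.567).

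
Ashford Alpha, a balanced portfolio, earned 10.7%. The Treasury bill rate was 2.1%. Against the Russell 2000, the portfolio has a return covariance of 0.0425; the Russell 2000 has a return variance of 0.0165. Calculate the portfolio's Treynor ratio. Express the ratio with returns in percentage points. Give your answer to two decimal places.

3.34

β = Cov / Var = 0.0425 / 0.0165 = 2.5758
Treynor = (Rp − Rf) / β = (10.7% − 2.1%) / 2.5758 = 8.60 / 2.5758 = 3.3388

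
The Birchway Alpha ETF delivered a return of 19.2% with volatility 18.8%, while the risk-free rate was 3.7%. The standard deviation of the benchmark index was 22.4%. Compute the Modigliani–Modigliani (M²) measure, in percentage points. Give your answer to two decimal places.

Sharpe = (Rp − Rf) / σp = (19.2% − 3.7%) / 18.8% = 0.8245
M² = Rf + Sharpe × σm = 3.7% + 0.8245 × 22.4% = 22.1688%

22.17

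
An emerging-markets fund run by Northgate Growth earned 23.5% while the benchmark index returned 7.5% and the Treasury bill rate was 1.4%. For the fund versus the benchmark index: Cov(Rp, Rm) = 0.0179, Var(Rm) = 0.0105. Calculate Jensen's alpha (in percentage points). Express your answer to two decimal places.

11.70

β = Cov / Var = 0.0179 / 0.0105 = 1.7048
E[R] = Rf + β(Rm − Rf) = 1.4% + 1.7048 × (7.5% − 1.4%) = 11.7993%
α = Rp − E[R] = 23.5% − 11.7993% = 11.7007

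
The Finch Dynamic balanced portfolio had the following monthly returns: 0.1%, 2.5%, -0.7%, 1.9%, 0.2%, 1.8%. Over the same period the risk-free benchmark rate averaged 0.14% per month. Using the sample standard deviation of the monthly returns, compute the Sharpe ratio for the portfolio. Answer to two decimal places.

r̄ = (0.1 + 2.5 − 0.7 + 1.9 + 0.2 + 1.8) / 6 = 0.9667%
Σ(r − r̄)² = (0.1 − 0.9667)² + (2.5 − 0.9667)² + (-0.7 − 0.9667)² + … = 8.0333
σ = √[8.0333 / 5] = 1.2675%
Sharpe = (r̄ − rf) / σ = (0.9667 − 0.14) / 1.2675 = 0.8267 / 1.2675 = 0.6522

0.65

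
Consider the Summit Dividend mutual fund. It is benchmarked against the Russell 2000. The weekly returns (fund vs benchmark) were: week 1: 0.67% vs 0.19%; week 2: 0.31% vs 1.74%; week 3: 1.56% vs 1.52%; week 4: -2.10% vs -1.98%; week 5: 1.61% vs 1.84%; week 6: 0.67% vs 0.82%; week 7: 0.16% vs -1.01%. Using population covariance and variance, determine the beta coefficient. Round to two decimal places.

r̄p = 0.4114%,  r̄m = 0.4457%
Cov = Σ(rp − r̄p)(rm − r̄m) / 7 = 1.3232
Var(rm) = Σ(rm − r̄m)² / 7 = 1.8546
β = Cov / Var = 1.3232 / 1.8546 = 0.7135

0.71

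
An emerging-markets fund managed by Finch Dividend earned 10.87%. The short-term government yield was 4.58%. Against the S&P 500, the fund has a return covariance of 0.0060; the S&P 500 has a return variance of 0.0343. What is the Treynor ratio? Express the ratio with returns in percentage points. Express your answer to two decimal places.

β = Cov / Var = 0.0060 / 0.0343 = 0.1749
Treynor = (Rp − Rf) / β = (10.87% − 4.58%) / 0.1749 = 6.29 / 0.1749 = 35.9634

35.96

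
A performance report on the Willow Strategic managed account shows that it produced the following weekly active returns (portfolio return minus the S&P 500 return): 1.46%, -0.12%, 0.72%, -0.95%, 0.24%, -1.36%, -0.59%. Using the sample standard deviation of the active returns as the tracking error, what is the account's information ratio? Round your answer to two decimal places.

r̄ = (1.46 − 0.12 + 0.72 − 0.95 + 0.24 − 1.36 − 0.59) / 7 = -0.600 / 7 = -0.0857%
Sample σ = √[Σ(r − r̄)² / 6] = √[5.7708 / 6] = √0.9618 = 0.9807%
IR = r̄ / tracking error = -0.0857 / 0.9807 = -0.0874

-0.09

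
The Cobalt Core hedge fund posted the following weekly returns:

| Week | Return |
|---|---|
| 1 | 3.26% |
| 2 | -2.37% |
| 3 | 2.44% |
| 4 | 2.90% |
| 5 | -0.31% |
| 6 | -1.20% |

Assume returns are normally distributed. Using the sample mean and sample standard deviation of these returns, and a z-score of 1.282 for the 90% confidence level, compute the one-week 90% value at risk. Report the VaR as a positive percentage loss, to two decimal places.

2.27

Mean return r̄ = 4.720 / 6 = 0.7867%
Sample σ = √[Σ(r − r̄)² / 5] = √[28.4311 / 5] = √5.6862 = 2.3846%
VaR = −(r̄ − z·σ) = −(0.7867 − 1.282 × 2.3846) = −(-2.2704) = 2.2704%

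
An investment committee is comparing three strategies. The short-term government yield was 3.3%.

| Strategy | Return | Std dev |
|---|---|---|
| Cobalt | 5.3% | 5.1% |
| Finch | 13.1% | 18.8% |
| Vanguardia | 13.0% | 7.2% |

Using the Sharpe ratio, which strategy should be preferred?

Vanguardia

Cobalt: Sharpe ratio = (5.3% − 3.3%) / 5.1% = 0.392
Finch: Sharpe ratio = (13.1% − 3.3%) / 18.8% = 0.521
Vanguardia: Sharpe ratio = (13.0% − 3.3%) / 7.2% = 1.347
Highest: Vanguardia (1.347).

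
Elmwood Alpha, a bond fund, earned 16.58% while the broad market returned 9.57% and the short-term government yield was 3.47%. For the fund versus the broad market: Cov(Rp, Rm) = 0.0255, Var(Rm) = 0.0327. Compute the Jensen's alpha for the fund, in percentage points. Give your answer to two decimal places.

β = Cov / Var = 0.0255 / 0.0327 = 0.7798
E[R] = Rf + β(Rm − Rf) = 3.47% + 0.7798 × (9.57% − 3.47%) = 8.2268%
α = Rp − E[R] = 16.58% − 8.2268% = 8.3532

8.35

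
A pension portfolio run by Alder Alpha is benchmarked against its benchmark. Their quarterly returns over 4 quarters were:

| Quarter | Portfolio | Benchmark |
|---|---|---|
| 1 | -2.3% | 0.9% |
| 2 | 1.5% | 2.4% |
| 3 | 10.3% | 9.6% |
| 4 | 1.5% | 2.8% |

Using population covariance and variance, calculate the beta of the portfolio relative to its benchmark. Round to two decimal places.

1.37

r̄p = 2.7500%,  r̄m = 3.9250%
Cov = Σ(rp − r̄p)(rm − r̄m) / 4 = 15.3588
Var(rm) = Σ(rm − r̄m)² / 4 = 11.2369
β = Cov / Var = 15.3588 / 11.2369 = 1.3668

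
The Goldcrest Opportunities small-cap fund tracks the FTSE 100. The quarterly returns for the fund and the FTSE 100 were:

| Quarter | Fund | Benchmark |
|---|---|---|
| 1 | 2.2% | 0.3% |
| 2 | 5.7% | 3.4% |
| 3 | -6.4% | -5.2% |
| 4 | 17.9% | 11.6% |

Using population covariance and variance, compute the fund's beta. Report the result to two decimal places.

1.43

r̄p = 4.8500%,  r̄m = 2.5250%
Cov = Σ(rp − r̄p)(rm − r̄m) / 4 = 52.9938
Var(rm) = Σ(rm − r̄m)² / 4 = 36.9369
β = Cov / Var = 52.9938 / 36.9369 = 1.4347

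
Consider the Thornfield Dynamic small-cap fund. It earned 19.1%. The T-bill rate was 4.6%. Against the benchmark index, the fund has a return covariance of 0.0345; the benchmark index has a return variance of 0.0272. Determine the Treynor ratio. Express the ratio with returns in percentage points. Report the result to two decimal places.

β = Cov / Var = 0.0345 / 0.0272 = 1.2684
Treynor = (Rp − Rf) / β = (19.1% − 4.6%) / 1.2684 = 14.50 / 1.2684 = 11.4317

11.43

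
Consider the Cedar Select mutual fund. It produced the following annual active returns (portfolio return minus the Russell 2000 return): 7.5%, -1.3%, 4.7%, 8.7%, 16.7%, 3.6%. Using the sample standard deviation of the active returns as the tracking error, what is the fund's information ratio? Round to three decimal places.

r̄ = (7.5 − 1.3 + 4.7 + 8.7 + 16.7 + 3.6) / 6 = 6.6500%
Σ(r − r̄)² = (7.5 − 6.6500)² + (-1.3 − 6.6500)² + (4.7 − 6.6500)² + … = 182.2350
sample σ = √(182.2350 / 5) = √36.4470 = 6.0371%
IR = r̄ / tracking error = 6.6500 / 6.0371 = 1.1015

1.102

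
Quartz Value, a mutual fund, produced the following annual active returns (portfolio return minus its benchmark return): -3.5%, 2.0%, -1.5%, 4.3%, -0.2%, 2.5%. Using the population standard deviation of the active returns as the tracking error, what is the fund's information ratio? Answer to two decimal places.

r̄ = (-3.5 + 2 − 1.5 + 4.3 − 0.2 + 2.5) / 6 = 3.60 / 6 = 0.6000%
Σ(r − r̄)² = (-3.5 − 0.6000)² + (2 − 0.6000)² + (-1.5 − 0.6000)² + … = 41.1200
σ = √[41.1200 / 6] = 2.6179%
IR = r̄ / tracking error = 0.6000 / 2.6179 = 0.2292

0.23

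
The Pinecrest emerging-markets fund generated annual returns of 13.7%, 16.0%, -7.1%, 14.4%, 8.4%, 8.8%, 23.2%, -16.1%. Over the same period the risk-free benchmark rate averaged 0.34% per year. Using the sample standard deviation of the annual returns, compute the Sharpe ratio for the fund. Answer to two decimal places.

0.56

r̄ = (13.7 + 16 − 7.1 + 14.4 + 8.4 + 8.8 + 23.2 − 16.1) / 8 = 61.30 / 8 = 7.6625%
Σ(r − r̄)² = (13.7 − 7.6625)² + (16 − 7.6625)² + … = 1177.1988
sample σ = √(1177.1988 / 7) = √168.1713 = 12.9681%
Sharpe = (r̄ − rf) / σ = (7.6625 − 0.34) / 12.9681 = 7.3225 / 12.9681 = 0.5647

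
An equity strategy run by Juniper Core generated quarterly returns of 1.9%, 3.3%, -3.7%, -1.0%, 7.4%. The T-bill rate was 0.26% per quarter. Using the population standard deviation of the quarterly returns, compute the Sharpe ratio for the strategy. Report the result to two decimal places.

0.35

r̄ = (1.9 + 3.3 − 3.7 − 1 + 7.4) / 5 = 1.5800%
Population std dev = √[71.4680 / 5] = 3.7807%
Sharpe = (r̄ − rf) / σ = (1.5800 − 0.26) / 3.7807 = 1.3200 / 3.7807 = 0.3491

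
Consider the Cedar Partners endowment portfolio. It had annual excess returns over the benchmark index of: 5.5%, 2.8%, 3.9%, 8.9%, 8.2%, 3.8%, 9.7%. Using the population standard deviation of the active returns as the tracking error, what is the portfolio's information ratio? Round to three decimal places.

2.370

r̄ = (5.5 + 2.8 + 3.9 + 8.9 + 8.2 + 3.8 + 9.7) / 7 = 42.80 / 7 = 6.1143%
Σ(r − r̄)² = (5.5 − 6.1143)² + (2.8 − 6.1143)² + (3.9 − 6.1143)² + … = 46.5886
σ = √[46.5886 / 7] = 2.5798%
IR = r̄ / tracking error = 6.1143 / 2.5798 = 2.3701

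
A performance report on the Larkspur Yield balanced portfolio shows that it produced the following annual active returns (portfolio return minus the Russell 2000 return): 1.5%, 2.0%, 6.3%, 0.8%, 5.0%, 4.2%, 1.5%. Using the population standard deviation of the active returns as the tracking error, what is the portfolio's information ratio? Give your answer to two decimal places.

1.56

μ = (1.5 + 2 + 6.3 + 0.8 + 5 + 4.2 + 1.5) / 7 = 3.0429%
Σ(r − μ)² = (1.5 − 3.0429)² + (2 − 3.0429)² + … = 26.6571
σ = √[26.6571 / 7] = 1.9515%
IR = μ / tracking error = 3.0429 / 1.9515 = 1.5593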